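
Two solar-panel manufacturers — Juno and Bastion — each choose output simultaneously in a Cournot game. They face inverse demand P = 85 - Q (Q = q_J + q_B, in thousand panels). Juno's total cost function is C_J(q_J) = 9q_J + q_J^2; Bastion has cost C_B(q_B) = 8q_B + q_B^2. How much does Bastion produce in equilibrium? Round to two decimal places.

Juno's profit: π_J = (85 - Q)q_J - (9q_J + q_J²). Setting ∂π_J/∂q_J = 0: 76 - 4q_J - (q_B) = 0.
Bastion's profit: π_B = (85 - Q)q_B - (8q_B + q_B²). Setting ∂π_B/∂q_B = 0: 77 - 4q_B - (q_J) = 0.
Best responses: q_J = (76 - q_B)/4, q_B = (77 - q_J)/4.
Substituting one into the other gives q_J = 227/15 and q_B = 232/15.

15.47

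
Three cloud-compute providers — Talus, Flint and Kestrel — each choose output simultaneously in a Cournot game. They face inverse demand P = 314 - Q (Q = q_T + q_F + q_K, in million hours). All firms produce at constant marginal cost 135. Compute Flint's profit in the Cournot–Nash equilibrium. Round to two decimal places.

2002.56

Each firm earns π_i = (314 - Q)q_i - 135q_i.
Setting ∂π_i/∂q_i = 0 with rivals' quantities fixed: 179 - 2q_i - Σ_{j≠i} q_j = 0.
With identical firms every q_j equals q_i, so Σ_{j≠i} q_j = 2q_i and 179 = 4q_i, giving q_i = 179/4.
Price P = 314 - 537/4 = 719/4.
Flint's profit: (719/4 - 135)·(179/4) = 2002.5625.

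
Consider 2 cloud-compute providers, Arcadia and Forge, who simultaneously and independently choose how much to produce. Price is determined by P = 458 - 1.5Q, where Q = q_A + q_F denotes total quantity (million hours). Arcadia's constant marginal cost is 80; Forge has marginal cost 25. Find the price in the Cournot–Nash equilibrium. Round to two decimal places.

Arcadia's profit: π_A = (458 - 1.5Q)q_A - (80q_A). Setting ∂π_A/∂q_A = 0: 378 - 3q_A - (3/2)(q_F) = 0.
Forge's first-order condition: 433 - 3q_F - (3/2)(q_A) = 0.
So q_A = (378 - (3/2)q_F)/3 and q_F = (433 - (3/2)q_A)/3.
Substituting one into the other gives q_A = 646/9 and q_F = 976/9.
Total output Q = 1622/9, so price P = 458 - (3/2)·(1622/9) = 563/3.

187.67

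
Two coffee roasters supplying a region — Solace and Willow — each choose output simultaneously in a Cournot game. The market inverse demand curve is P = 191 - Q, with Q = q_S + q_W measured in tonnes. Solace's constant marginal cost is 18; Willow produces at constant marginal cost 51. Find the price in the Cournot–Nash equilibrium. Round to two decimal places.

Solace's profit: π_S = (191 - Q)q_S - (18q_S). Setting ∂π_S/∂q_S = 0: 173 - 2q_S - (q_W) = 0.
Willow's first-order condition: 140 - 2q_W - (q_S) = 0.
So q_S = (173 - q_W)/2 and q_W = (140 - q_S)/2.
Solving the pair: q_S = 206/3, q_W = 107/3.
Total output Q = 313/3, so price P = 191 - 313/3 = 260/3.

86.67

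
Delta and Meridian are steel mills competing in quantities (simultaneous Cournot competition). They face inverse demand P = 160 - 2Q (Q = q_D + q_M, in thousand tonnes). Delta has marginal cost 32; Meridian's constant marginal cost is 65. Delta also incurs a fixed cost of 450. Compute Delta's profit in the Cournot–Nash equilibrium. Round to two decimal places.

990.06

Delta's profit: π_D = (160 - 2Q)q_D - (32q_D). Setting ∂π_D/∂q_D = 0: 128 - 4q_D - 2(q_M) = 0.
Meridian's first-order condition: 95 - 4q_M - 2(q_D) = 0.
Best responses: q_D = (128 - 2q_M)/4, q_M = (95 - 2q_D)/4.
Solving the pair: q_D = 161/6, q_M = 31/3.
Price P = 160 - 2·(223/6) = 257/3.
Delta's profit: (257/3 - 32)·(161/6) - 450 = 990.0556.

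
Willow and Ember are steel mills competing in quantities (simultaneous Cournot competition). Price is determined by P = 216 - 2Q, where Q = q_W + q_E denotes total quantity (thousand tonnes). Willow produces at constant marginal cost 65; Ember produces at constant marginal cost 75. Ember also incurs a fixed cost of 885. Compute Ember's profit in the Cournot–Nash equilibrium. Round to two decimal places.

Willow's profit: π_W = (216 - 2Q)q_W - (65q_W). Setting ∂π_W/∂q_W = 0: 151 - 4q_W - 2(q_E) = 0.
Ember's profit: π_E = (216 - 2Q)q_E - (75q_E). Setting ∂π_E/∂q_E = 0: 141 - 4q_E - 2(q_W) = 0.
Best responses: q_W = (151 - 2q_E)/4, q_E = (141 - 2q_W)/4.
Solving the pair: q_W = 161/6, q_E = 131/6.
Price P = 216 - 2·(146/3) = 356/3.
Ember's profit: (356/3 - 75)·(131/6) - 885 = 1231/18.

68.39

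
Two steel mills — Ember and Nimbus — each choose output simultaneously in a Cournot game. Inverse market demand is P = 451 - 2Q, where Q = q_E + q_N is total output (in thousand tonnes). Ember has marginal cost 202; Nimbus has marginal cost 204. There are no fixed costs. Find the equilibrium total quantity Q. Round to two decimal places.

Ember's profit: π_E = (451 - 2Q)q_E - (202q_E). Setting ∂π_E/∂q_E = 0: 249 - 4q_E - 2(q_N) = 0.
Nimbus's first-order condition: 247 - 4q_N - 2(q_E) = 0.
Rearranging gives the reaction functions q_E = (249 - 2q_N)/4 and q_N = (247 - 2q_E)/4.
Substituting one into the other gives q_E = 251/6 and q_N = 245/6.
Total output Q = 251/6 + 245/6 = 248/3.

82.67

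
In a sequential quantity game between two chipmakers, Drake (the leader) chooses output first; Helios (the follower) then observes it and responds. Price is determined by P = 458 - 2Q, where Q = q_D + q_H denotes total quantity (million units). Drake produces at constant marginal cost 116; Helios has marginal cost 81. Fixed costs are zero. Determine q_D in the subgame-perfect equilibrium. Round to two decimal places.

Solve by backward induction. Given q_D, the follower Helios maximises π_H = (458 - 2q_D - 2q_H)q_H - 81q_H.
Setting the follower's marginal profit to zero, 377 - 2q_D - 4q_H = 0, i.e. q_H = (377 - 2q_D)/4.
Drake substitutes q_H(q_D) into its own profit: π_D = q_D(458 - 2q_D - (377 - 2q_D)/2) - 116q_D = (539/2 - q_D)q_D - 116q_D.
The leader's first-order condition 307/2 - 2q_D = 0 yields q_D = 307/4.
Then q_H = (377 - 2·(307/4))/4 = 447/8.

76.75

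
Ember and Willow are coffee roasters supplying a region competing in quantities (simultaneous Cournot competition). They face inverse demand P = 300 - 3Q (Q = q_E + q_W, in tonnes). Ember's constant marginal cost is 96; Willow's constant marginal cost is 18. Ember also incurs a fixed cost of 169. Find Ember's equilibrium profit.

Ember's profit: π_E = (300 - 3Q)q_E - (96q_E). Setting ∂π_E/∂q_E = 0: 204 - 6q_E - 3(q_W) = 0.
Willow's first-order condition: 282 - 6q_W - 3(q_E) = 0.
Rearranging gives the reaction functions q_E = (204 - 3q_W)/6 and q_W = (282 - 3q_E)/6.
Substituting one into the other gives q_E = 14 and q_W = 40.
Price P = 300 - 3·54 = 138.
Ember's profit: (138 - 96)·14 - 169 = 419.

419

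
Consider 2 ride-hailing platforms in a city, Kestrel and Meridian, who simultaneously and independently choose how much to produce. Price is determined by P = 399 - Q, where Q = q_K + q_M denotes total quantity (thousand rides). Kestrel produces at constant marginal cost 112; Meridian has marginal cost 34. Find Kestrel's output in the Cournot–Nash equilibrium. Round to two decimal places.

Kestrel's profit: π_K = (399 - Q)q_K - (112q_K). Setting ∂π_K/∂q_K = 0: 287 - 2q_K - (q_M) = 0.
Meridian's profit: π_M = (399 - Q)q_M - (34q_M). Setting ∂π_M/∂q_M = 0: 365 - 2q_M - (q_K) = 0.
Best responses: q_K = (287 - q_M)/2, q_M = (365 - q_K)/2.
Substituting one into the other gives q_K = 209/3 and q_M = 443/3.

69.67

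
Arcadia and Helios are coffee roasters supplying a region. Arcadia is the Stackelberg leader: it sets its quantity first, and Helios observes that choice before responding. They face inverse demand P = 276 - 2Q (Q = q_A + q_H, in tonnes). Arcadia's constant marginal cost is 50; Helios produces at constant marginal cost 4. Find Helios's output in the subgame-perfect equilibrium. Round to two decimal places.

45.50

The follower Helios best-responds to any q_A: π_H = (276 - 2Q)q_H - 4q_H.
∂π_H/∂q_H = 272 - 2q_A - 4q_H = 0 gives the reaction function q_H = (272 - 2q_A)/4.
The leader anticipates this reaction. Substituting into P = 276 - 2Q gives P = 140 - q_A, so π_A = (140 - q_A)q_A - 50q_A.
Leader FOC: 90 - 2q_A = 0, so q_A = 45.
Then q_H = (272 - 2·45)/4 = 91/2.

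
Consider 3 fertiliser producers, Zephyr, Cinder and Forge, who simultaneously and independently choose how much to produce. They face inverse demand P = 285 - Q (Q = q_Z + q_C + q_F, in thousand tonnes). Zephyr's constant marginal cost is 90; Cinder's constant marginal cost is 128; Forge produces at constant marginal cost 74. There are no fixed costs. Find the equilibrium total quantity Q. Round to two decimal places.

140.75

Zephyr's profit: π_Z = (285 - Q)q_Z - (90q_Z). Setting ∂π_Z/∂q_Z = 0: 195 - 2q_Z - (q_C + q_F) = 0.
Cinder's profit: π_C = (285 - Q)q_C - (128q_C). Setting ∂π_C/∂q_C = 0: 157 - 2q_C - (q_Z + q_F) = 0.
Forge's profit: π_F = (285 - Q)q_F - (74q_F). Setting ∂π_F/∂q_F = 0: 211 - 2q_F - (q_Z + q_C) = 0.
Adding the 3 conditions: 563 − 2Q − 2Q = 0, i.e. Q = 563/4.
Back-substituting: q_Z = (195 − 563/4) = 217/4, q_C = (157 − 563/4) = 65/4, q_F = (211 − 563/4) = 281/4.
Total output Q = 217/4 + 65/4 + 281/4 = 563/4.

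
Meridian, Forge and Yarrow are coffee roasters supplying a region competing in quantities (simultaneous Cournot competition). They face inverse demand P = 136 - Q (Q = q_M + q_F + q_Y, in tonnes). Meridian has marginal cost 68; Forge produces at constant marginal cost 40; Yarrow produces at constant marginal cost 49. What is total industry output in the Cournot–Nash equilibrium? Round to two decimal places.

62.75

Meridian's profit: π_M = (136 - Q)q_M - (68q_M). Setting ∂π_M/∂q_M = 0: 68 - 2q_M - (q_F + q_Y) = 0.
Forge's profit: π_F = (136 - Q)q_F - (40q_F). Setting ∂π_F/∂q_F = 0: 96 - 2q_F - (q_M + q_Y) = 0.
Yarrow's profit: π_Y = (136 - Q)q_Y - (49q_Y). Setting ∂π_Y/∂q_Y = 0: 87 - 2q_Y - (q_M + q_F) = 0.
Adding the 3 conditions: 251 − 2Q − 2Q = 0, i.e. Q = 251/4.
Back-substituting: q_M = (68 − 251/4) = 21/4, q_F = (96 − 251/4) = 133/4, q_Y = (87 − 251/4) = 97/4.
Total output Q = 21/4 + 133/4 + 97/4 = 251/4.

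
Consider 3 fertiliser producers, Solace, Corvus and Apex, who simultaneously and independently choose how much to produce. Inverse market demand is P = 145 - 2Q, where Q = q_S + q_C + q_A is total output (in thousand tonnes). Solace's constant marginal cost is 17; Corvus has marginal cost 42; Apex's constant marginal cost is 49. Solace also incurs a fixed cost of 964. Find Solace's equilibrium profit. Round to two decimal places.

105.53

Solace's profit: π_S = (145 - 2Q)q_S - (17q_S). Setting ∂π_S/∂q_S = 0: 128 - 4q_S - 2(q_C + q_A) = 0.
Corvus's profit: π_C = (145 - 2Q)q_C - (42q_C). Setting ∂π_C/∂q_C = 0: 103 - 4q_C - 2(q_S + q_A) = 0.
Apex's first-order condition: 96 - 4q_A - 2(q_S + q_C) = 0.
Adding the 3 first-order conditions: 327 − 8Q = 0, so Q = 327/8.
Back-substituting: q_S = (128 − 327/4)/2 = 185/8, q_C = (103 − 327/4)/2 = 85/8, q_A = (96 − 327/4)/2 = 57/8.
Price P = 145 - 2·(327/8) = 253/4.
Solace's profit: (253/4 - 17)·(185/8) - 964 = 105.5313.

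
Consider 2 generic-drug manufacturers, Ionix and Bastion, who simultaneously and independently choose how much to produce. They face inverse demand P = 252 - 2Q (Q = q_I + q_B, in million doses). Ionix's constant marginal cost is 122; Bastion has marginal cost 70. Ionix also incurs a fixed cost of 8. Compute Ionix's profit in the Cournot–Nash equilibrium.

Ionix's profit: π_I = (252 - 2Q)q_I - (122q_I). Setting ∂π_I/∂q_I = 0: 130 - 4q_I - 2(q_B) = 0.
Bastion's profit: π_B = (252 - 2Q)q_B - (70q_B). Setting ∂π_B/∂q_B = 0: 182 - 4q_B - 2(q_I) = 0.
So q_I = (130 - 2q_B)/4 and q_B = (182 - 2q_I)/4.
Substituting one into the other gives q_I = 13 and q_B = 39.
Price P = 252 - 2·52 = 148.
Ionix's profit: (148 - 122)·13 - 8 = 330.

330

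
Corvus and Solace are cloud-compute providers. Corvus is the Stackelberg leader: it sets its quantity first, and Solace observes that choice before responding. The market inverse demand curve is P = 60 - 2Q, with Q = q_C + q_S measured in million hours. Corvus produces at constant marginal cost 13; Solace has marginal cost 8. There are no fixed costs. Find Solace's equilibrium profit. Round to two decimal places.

The follower Solace best-responds to any q_C: π_S = (60 - 2Q)q_S - 8q_S.
Follower FOC: 52 - 2q_C - 4q_S = 0, so q_S(q_C) = (52 - 2q_C)/4.
The leader anticipates this reaction. Substituting into P = 60 - 2Q gives P = 34 - q_C, so π_C = (34 - q_C)q_C - 13q_C.
Maximising: ∂π_C/∂q_C = 21 - 2q_C = 0, giving q_C = 21/2.
Then q_S = (52 - 2·(21/2))/4 = 31/4.
Price P = 60 - 2·(73/4) = 47/2.
Solace's profit: (47/2 - 8)·(31/4) = 961/8.

120.13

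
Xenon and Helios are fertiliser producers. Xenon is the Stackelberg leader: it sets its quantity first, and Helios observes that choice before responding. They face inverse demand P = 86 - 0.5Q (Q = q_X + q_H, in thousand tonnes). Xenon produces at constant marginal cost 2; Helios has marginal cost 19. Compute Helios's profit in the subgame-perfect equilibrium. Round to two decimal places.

136.13

The follower Helios best-responds to any q_X: π_H = (86 - 0.5Q)q_H - 19q_H.
∂π_H/∂q_H = 67 - (1/2)q_X - q_H = 0 gives the reaction function q_H = (67 - (1/2)q_X).
The leader anticipates this reaction. Substituting into P = 86 - 0.5Q gives P = 105/2 - (1/4)q_X, so π_X = (105/2 - (1/4)q_X)q_X - 2q_X.
The leader's first-order condition 101/2 - (1/2)q_X = 0 yields q_X = 101.
Then q_H = (67 - (1/2)·101) = 33/2.
Price P = 86 - (1/2)·(235/2) = 109/4.
Helios's profit: (109/4 - 19)·(33/2) = 1089/8.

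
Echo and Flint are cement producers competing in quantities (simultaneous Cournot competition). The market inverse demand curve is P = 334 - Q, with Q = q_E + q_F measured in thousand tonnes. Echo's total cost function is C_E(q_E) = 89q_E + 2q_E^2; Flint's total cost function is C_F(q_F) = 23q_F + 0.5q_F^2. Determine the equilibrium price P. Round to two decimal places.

213.71

Echo's profit: π_E = (334 - Q)q_E - (89q_E + 2q_E²). Setting ∂π_E/∂q_E = 0: 245 - 6q_E - (q_F) = 0.
Flint's first-order condition: 311 - 3q_F - (q_E) = 0.
So q_E = (245 - q_F)/6 and q_F = (311 - q_E)/3.
Substituting one into the other gives q_E = 424/17 and q_F = 1621/17.
Total output Q = 120.2941, so price P = 334 - 120.2941 = 213.7059.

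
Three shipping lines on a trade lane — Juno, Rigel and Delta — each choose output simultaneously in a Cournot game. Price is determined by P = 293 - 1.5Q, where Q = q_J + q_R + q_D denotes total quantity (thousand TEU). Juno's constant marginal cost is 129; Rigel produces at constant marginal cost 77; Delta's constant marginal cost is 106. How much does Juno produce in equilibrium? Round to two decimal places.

14.83

Juno's profit: π_J = (293 - 1.5Q)q_J - (129q_J). Setting ∂π_J/∂q_J = 0: 164 - 3q_J - (3/2)(q_R + q_D) = 0.
Rigel's profit: π_R = (293 - 1.5Q)q_R - (77q_R). Setting ∂π_R/∂q_R = 0: 216 - 3q_R - (3/2)(q_J + q_D) = 0.
Delta's profit: π_D = (293 - 1.5Q)q_D - (106q_D). Setting ∂π_D/∂q_D = 0: 187 - 3q_D - (3/2)(q_J + q_R) = 0.
Adding the 3 conditions: 567 − 3Q − 3Q = 0, i.e. Q = 189/2.
Back-substituting: q_J = (164 − 567/4)/(3/2) = 89/6, q_R = (216 − 567/4)/(3/2) = 99/2, q_D = (187 − 567/4)/(3/2) = 181/6.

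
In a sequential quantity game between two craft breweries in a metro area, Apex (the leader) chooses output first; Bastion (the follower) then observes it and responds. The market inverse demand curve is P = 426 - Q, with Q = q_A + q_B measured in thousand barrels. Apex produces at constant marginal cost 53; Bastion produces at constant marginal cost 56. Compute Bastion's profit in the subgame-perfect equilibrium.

The follower Bastion best-responds to any q_A: π_B = (426 - Q)q_B - 56q_B.
Follower FOC: 370 - q_A - 2q_B = 0, so q_B(q_A) = (370 - q_A)/2.
The leader anticipates this reaction. Substituting into P = 426 - Q gives P = 241 - (1/2)q_A, so π_A = (241 - (1/2)q_A)q_A - 53q_A.
Leader FOC: 188 - q_A = 0, so q_A = 188.
Then q_B = (370 - 188)/2 = 91.
Price P = 426 - 279 = 147.
Bastion's profit: (147 - 56)·91 = 8281.

8281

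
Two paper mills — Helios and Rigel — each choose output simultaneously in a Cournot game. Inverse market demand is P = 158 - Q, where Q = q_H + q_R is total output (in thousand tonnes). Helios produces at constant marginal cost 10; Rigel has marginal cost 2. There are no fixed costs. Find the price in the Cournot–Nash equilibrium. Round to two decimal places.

56.67

Helios's profit: π_H = (158 - Q)q_H - (10q_H). Setting ∂π_H/∂q_H = 0: 148 - 2q_H - (q_R) = 0.
Rigel's first-order condition: 156 - 2q_R - (q_H) = 0.
Rearranging gives the reaction functions q_H = (148 - q_R)/2 and q_R = (156 - q_H)/2.
Substituting one into the other gives q_H = 140/3 and q_R = 164/3.
Total output Q = 304/3, so price P = 158 - 304/3 = 170/3.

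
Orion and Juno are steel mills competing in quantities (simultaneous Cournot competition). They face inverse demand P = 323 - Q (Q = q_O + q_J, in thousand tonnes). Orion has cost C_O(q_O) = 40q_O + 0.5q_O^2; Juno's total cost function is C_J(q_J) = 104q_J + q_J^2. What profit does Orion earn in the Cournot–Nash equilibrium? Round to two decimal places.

Orion's profit: π_O = (323 - Q)q_O - (40q_O + (1/2)q_O²). Setting ∂π_O/∂q_O = 0: 283 - 3q_O - (q_J) = 0.
Juno's first-order condition: 219 - 4q_J - (q_O) = 0.
So q_O = (283 - q_J)/3 and q_J = (219 - q_O)/4.
Substituting one into the other gives q_O = 83 and q_J = 34.
Price P = 323 - 117 = 206.
Orion's profit: 206·83 - 40·83 - (1/2)·83² = 10333.5000.

10333.50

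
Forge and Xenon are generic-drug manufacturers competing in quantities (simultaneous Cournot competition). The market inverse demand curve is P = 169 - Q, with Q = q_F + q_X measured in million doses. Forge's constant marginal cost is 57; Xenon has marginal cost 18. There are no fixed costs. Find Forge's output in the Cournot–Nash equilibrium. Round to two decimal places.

Forge's profit: π_F = (169 - Q)q_F - (57q_F). Setting ∂π_F/∂q_F = 0: 112 - 2q_F - (q_X) = 0.
Xenon's first-order condition: 151 - 2q_X - (q_F) = 0.
Rearranging gives the reaction functions q_F = (112 - q_X)/2 and q_X = (151 - q_F)/2.
Solving the pair: q_F = 73/3, q_X = 190/3.

24.33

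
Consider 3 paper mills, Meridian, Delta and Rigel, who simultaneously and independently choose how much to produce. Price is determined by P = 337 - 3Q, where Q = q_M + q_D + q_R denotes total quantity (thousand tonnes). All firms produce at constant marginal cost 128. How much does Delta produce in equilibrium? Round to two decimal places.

17.42

A representative firm's profit is π_i = q_i(337 - 3Q) - 128q_i.
Setting ∂π_i/∂q_i = 0 with rivals' quantities fixed: 209 - 6q_i - 3·Σ_{j≠i} q_j = 0.
With identical firms every q_j equals q_i, so Σ_{j≠i} q_j = 2q_i and 209 = 12q_i, giving q_i = 209/12.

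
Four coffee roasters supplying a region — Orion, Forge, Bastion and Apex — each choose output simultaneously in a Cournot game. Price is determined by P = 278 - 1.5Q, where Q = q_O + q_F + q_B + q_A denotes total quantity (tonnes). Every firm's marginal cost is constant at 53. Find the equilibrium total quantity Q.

120

Each firm earns π_i = (278 - 1.5Q)q_i - 53q_i.
Setting ∂π_i/∂q_i = 0 with rivals' quantities fixed: 225 - 3q_i - (3/2)·Σ_{j≠i} q_j = 0.
With identical firms every q_j equals q_i, so Σ_{j≠i} q_j = 3q_i and 225 = (15/2)q_i, giving q_i = 30.
Total output Q = 30 + 30 + 30 + 30 = 120.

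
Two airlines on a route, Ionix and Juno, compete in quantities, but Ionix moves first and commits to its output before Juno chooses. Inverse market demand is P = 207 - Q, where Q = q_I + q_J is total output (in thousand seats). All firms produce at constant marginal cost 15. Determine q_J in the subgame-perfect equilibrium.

48

The follower Juno best-responds to any q_I: π_J = (207 - Q)q_J - 15q_J.
Setting the follower's marginal profit to zero, 192 - q_I - 2q_J = 0, i.e. q_J = (192 - q_I)/2.
Ionix substitutes q_J(q_I) into its own profit: π_I = q_I(207 - q_I - (192 - q_I)/2) - 15q_I = (111 - (1/2)q_I)q_I - 15q_I.
Leader FOC: 96 - q_I = 0, so q_I = 96.
Then q_J = (192 - 96)/2 = 48.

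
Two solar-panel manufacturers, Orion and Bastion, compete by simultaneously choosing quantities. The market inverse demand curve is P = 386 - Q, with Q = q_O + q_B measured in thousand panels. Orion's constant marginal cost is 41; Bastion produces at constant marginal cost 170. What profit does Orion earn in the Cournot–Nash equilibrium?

24964

Orion's profit: π_O = (386 - Q)q_O - (41q_O). Setting ∂π_O/∂q_O = 0: 345 - 2q_O - (q_B) = 0.
Bastion's first-order condition: 216 - 2q_B - (q_O) = 0.
Best responses: q_O = (345 - q_B)/2, q_B = (216 - q_O)/2.
Solving the pair: q_O = 158, q_B = 29.
Price P = 386 - 187 = 199.
Orion's profit: (199 - 41)·158 = 24964.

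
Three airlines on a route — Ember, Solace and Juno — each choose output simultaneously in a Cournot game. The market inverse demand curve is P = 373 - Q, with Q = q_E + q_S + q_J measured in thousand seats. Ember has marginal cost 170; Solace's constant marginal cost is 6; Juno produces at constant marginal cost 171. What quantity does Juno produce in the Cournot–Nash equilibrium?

9

Ember's profit: π_E = (373 - Q)q_E - (170q_E). Setting ∂π_E/∂q_E = 0: 203 - 2q_E - (q_S + q_J) = 0.
Solace's profit: π_S = (373 - Q)q_S - (6q_S). Setting ∂π_S/∂q_S = 0: 367 - 2q_S - (q_E + q_J) = 0.
Juno's first-order condition: 202 - 2q_J - (q_E + q_S) = 0.
Adding the 3 conditions: 772 − 2Q − 2Q = 0, i.e. Q = 193.
Back-substituting: q_E = (203 − 193) = 10, q_S = (367 − 193) = 174, q_J = (202 − 193) = 9.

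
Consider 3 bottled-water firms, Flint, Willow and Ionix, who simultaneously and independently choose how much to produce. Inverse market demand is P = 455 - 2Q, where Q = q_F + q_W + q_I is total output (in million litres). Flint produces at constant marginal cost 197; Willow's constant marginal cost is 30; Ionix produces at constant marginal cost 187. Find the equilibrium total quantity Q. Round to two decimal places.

118.88

Flint's profit: π_F = (455 - 2Q)q_F - (197q_F). Setting ∂π_F/∂q_F = 0: 258 - 4q_F - 2(q_W + q_I) = 0.
Willow's first-order condition: 425 - 4q_W - 2(q_F + q_I) = 0.
Ionix's first-order condition: 268 - 4q_I - 2(q_F + q_W) = 0.
Adding the 3 first-order conditions: 951 − 8Q = 0, so Q = 951/8.
Back-substituting: q_F = (258 − 951/4)/2 = 81/8, q_W = (425 − 951/4)/2 = 749/8, q_I = (268 − 951/4)/2 = 121/8.
Total output Q = 81/8 + 749/8 + 121/8 = 951/8.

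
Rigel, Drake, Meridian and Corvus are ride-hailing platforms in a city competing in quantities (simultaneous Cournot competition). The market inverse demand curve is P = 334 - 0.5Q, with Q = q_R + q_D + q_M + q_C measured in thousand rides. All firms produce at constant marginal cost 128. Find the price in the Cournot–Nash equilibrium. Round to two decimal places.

Each firm earns π_i = (334 - 0.5Q)q_i - 128q_i.
First-order condition (treating rivals' output as given): 206 - q_i - (1/2)·Σ_{j≠i} q_j = 0.
With identical firms every q_j equals q_i, so Σ_{j≠i} q_j = 3q_i and 206 = (5/2)q_i, giving q_i = 412/5.
Total output Q = 1648/5, so price P = 334 - (1/2)·(1648/5) = 846/5.

169.20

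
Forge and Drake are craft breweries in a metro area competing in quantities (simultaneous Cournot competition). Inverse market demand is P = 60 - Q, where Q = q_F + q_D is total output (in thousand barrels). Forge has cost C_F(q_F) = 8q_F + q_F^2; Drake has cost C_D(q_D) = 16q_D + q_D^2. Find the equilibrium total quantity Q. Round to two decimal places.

19.20

Forge's profit: π_F = (60 - Q)q_F - (8q_F + q_F²). Setting ∂π_F/∂q_F = 0: 52 - 4q_F - (q_D) = 0.
Drake's first-order condition: 44 - 4q_D - (q_F) = 0.
Best responses: q_F = (52 - q_D)/4, q_D = (44 - q_F)/4.
Solving the pair: q_F = 164/15, q_D = 124/15.
Total output Q = 164/15 + 124/15 = 96/5.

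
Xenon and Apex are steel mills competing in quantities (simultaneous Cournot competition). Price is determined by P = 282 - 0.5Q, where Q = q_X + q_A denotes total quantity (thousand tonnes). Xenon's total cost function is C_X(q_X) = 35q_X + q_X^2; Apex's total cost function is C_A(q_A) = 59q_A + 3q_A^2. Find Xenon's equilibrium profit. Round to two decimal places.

9114.73

Xenon's profit: π_X = (282 - 0.5Q)q_X - (35q_X + q_X²). Setting ∂π_X/∂q_X = 0: 247 - 3q_X - (1/2)(q_A) = 0.
Apex's first-order condition: 223 - 7q_A - (1/2)(q_X) = 0.
Rearranging gives the reaction functions q_X = (247 - (1/2)q_A)/3 and q_A = (223 - (1/2)q_X)/7.
Substituting one into the other gives q_X = 77.9518 and q_A = 26.2892.
Price P = 282 - (1/2)·104.2410 = 229.8795.
Xenon's profit: 229.8795·77.9518 - 35·77.9518 - 77.9518² = 9114.7264.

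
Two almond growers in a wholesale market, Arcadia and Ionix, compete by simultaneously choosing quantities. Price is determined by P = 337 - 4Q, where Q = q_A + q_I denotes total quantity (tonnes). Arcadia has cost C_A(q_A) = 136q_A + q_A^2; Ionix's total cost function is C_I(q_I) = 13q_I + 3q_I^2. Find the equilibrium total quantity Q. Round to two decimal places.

Arcadia's profit: π_A = (337 - 4Q)q_A - (136q_A + q_A²). Setting ∂π_A/∂q_A = 0: 201 - 10q_A - 4(q_I) = 0.
Ionix's first-order condition: 324 - 14q_I - 4(q_A) = 0.
Rearranging gives the reaction functions q_A = (201 - 4q_I)/10 and q_I = (324 - 4q_A)/14.
Solving the pair: q_A = 759/62, q_I = 609/31.
Total output Q = 759/62 + 609/31 = 1977/62.

31.89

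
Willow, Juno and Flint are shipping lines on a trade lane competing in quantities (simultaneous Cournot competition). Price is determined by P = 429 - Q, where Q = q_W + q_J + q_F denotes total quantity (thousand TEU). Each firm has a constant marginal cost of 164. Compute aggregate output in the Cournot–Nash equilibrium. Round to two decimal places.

A representative firm's profit is π_i = q_i(429 - Q) - 164q_i.
Setting ∂π_i/∂q_i = 0 with rivals' quantities fixed: 265 - 2q_i - Σ_{j≠i} q_j = 0.
With identical firms every q_j equals q_i, so Σ_{j≠i} q_j = 2q_i and 265 = 4q_i, giving q_i = 265/4.
Total output Q = 265/4 + 265/4 + 265/4 = 795/4.

198.75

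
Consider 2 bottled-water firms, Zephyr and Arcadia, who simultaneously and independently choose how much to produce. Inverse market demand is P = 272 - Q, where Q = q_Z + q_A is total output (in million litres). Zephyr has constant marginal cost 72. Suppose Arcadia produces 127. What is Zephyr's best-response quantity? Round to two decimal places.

With the rival's output fixed at 127, Zephyr's profit is π_Z = (272 - 127 - q_Z)q_Z - (72q_Z) = (145 - q_Z)q_Z - (72q_Z).
∂π_Z/∂q_Z = 73 - 2q_Z = 0, so q_Z = 73/2.

36.50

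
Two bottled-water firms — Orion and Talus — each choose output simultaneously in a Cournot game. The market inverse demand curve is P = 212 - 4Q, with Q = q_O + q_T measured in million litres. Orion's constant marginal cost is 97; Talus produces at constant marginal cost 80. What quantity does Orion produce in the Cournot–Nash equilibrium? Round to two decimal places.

Orion's profit: π_O = (212 - 4Q)q_O - (97q_O). Setting ∂π_O/∂q_O = 0: 115 - 8q_O - 4(q_T) = 0.
Talus's profit: π_T = (212 - 4Q)q_T - (80q_T). Setting ∂π_T/∂q_T = 0: 132 - 8q_T - 4(q_O) = 0.
Rearranging gives the reaction functions q_O = (115 - 4q_T)/8 and q_T = (132 - 4q_O)/8.
Substituting one into the other gives q_O = 49/6 and q_T = 149/12.

8.17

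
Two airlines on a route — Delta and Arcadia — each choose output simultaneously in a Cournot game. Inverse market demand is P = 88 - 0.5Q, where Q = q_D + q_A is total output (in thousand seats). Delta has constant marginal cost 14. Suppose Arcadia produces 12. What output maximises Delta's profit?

With the rival's output fixed at 12, Delta's profit is π_D = (88 - (1/2)·12 - (1/2)q_D)q_D - (14q_D) = (82 - (1/2)q_D)q_D - (14q_D).
∂π_D/∂q_D = 68 - q_D = 0, so q_D = 68.

68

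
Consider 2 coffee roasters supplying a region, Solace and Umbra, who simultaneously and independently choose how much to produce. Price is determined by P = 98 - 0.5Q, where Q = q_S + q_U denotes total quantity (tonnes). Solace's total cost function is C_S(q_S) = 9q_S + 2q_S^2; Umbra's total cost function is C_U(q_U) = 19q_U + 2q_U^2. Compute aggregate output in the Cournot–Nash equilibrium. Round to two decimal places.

30.55

Solace's profit: π_S = (98 - 0.5Q)q_S - (9q_S + 2q_S²). Setting ∂π_S/∂q_S = 0: 89 - 5q_S - (1/2)(q_U) = 0.
Umbra's profit: π_U = (98 - 0.5Q)q_U - (19q_U + 2q_U²). Setting ∂π_U/∂q_U = 0: 79 - 5q_U - (1/2)(q_S) = 0.
So q_S = (89 - (1/2)q_U)/5 and q_U = (79 - (1/2)q_S)/5.
Solving the pair: q_S = 1622/99, q_U = 1402/99.
Total output Q = 1622/99 + 1402/99 = 336/11.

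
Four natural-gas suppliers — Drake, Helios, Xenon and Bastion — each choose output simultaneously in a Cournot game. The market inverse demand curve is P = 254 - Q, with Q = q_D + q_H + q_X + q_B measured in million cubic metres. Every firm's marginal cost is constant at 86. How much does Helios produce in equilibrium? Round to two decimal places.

33.60

A representative firm's profit is π_i = q_i(254 - Q) - 86q_i.
Setting ∂π_i/∂q_i = 0 with rivals' quantities fixed: 168 - 2q_i - Σ_{j≠i} q_j = 0.
With identical firms every q_j equals q_i, so Σ_{j≠i} q_j = 3q_i and 168 = 5q_i, giving q_i = 168/5.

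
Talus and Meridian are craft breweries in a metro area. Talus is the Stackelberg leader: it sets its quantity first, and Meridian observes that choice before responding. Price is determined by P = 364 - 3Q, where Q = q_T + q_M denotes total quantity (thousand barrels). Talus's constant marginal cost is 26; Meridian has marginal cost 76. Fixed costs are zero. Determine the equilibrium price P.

123

Solve by backward induction. Given q_T, the follower Meridian maximises π_M = (364 - 3q_T - 3q_M)q_M - 76q_M.
∂π_M/∂q_M = 288 - 3q_T - 6q_M = 0 gives the reaction function q_M = (288 - 3q_T)/6.
The leader anticipates this reaction. Substituting into P = 364 - 3Q gives P = 220 - (3/2)q_T, so π_T = (220 - (3/2)q_T)q_T - 26q_T.
The leader's first-order condition 194 - 3q_T = 0 yields q_T = 194/3.
Then q_M = (288 - 3·(194/3))/6 = 47/3.
Total output Q = 241/3, so price P = 364 - 3·(241/3) = 123.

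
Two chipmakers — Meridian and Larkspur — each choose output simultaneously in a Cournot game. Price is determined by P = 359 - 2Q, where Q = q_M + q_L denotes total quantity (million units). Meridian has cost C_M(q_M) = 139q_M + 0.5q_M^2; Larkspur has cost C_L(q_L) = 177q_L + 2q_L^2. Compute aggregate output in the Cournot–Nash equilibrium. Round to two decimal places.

51.83

Meridian's profit: π_M = (359 - 2Q)q_M - (139q_M + (1/2)q_M²). Setting ∂π_M/∂q_M = 0: 220 - 5q_M - 2(q_L) = 0.
Larkspur's profit: π_L = (359 - 2Q)q_L - (177q_L + 2q_L²). Setting ∂π_L/∂q_L = 0: 182 - 8q_L - 2(q_M) = 0.
Rearranging gives the reaction functions q_M = (220 - 2q_L)/5 and q_L = (182 - 2q_M)/8.
Substituting one into the other gives q_M = 349/9 and q_L = 235/18.
Total output Q = 349/9 + 235/18 = 311/6.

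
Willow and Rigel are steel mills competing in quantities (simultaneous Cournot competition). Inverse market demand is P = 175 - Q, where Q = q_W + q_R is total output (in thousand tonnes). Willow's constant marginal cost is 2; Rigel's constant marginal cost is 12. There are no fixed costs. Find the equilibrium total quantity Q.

Willow's profit: π_W = (175 - Q)q_W - (2q_W). Setting ∂π_W/∂q_W = 0: 173 - 2q_W - (q_R) = 0.
Rigel's first-order condition: 163 - 2q_R - (q_W) = 0.
Rearranging gives the reaction functions q_W = (173 - q_R)/2 and q_R = (163 - q_W)/2.
Substituting one into the other gives q_W = 61 and q_R = 51.
Total output Q = 61 + 51 = 112.

112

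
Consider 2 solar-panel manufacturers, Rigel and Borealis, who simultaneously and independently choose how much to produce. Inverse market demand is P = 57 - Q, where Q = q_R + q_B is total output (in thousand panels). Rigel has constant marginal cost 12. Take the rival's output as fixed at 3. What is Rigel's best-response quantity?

With the rival's output fixed at 3, Rigel's profit is π_R = (57 - 3 - q_R)q_R - (12q_R) = (54 - q_R)q_R - (12q_R).
∂π_R/∂q_R = 42 - 2q_R = 0, so q_R = 21.

21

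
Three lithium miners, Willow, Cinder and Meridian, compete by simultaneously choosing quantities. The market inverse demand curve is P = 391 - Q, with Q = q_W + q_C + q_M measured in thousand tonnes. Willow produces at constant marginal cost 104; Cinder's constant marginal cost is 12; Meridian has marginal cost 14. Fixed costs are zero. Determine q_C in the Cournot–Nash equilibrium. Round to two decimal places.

Willow's profit: π_W = (391 - Q)q_W - (104q_W). Setting ∂π_W/∂q_W = 0: 287 - 2q_W - (q_C + q_M) = 0.
Cinder's profit: π_C = (391 - Q)q_C - (12q_C). Setting ∂π_C/∂q_C = 0: 379 - 2q_C - (q_W + q_M) = 0.
Meridian's first-order condition: 377 - 2q_M - (q_W + q_C) = 0.
Adding the 3 conditions: 1043 − 2Q − 2Q = 0, i.e. Q = 1043/4.
Back-substituting: q_W = (287 − 1043/4) = 105/4, q_C = (379 − 1043/4) = 473/4, q_M = (377 − 1043/4) = 465/4.

118.25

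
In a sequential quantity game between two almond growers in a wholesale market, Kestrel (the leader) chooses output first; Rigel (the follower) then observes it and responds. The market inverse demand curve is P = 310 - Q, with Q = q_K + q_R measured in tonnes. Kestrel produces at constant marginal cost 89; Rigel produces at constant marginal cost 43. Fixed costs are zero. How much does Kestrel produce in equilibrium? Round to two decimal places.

87.50

Solve by backward induction. Given q_K, the follower Rigel maximises π_R = (310 - q_K - q_R)q_R - 43q_R.
Follower FOC: 267 - q_K - 2q_R = 0, so q_R(q_K) = (267 - q_K)/2.
The leader anticipates this reaction. Substituting into P = 310 - Q gives P = 353/2 - (1/2)q_K, so π_K = (353/2 - (1/2)q_K)q_K - 89q_K.
The leader's first-order condition 175/2 - q_K = 0 yields q_K = 175/2.
Then q_R = (267 - 175/2)/2 = 359/4.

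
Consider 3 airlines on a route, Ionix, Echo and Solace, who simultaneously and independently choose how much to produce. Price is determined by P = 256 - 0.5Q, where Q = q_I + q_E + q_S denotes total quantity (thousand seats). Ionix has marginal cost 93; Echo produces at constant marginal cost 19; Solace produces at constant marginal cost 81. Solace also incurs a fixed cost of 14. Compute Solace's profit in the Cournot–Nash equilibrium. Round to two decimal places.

1939.13

Ionix's profit: π_I = (256 - 0.5Q)q_I - (93q_I). Setting ∂π_I/∂q_I = 0: 163 - q_I - (1/2)(q_E + q_S) = 0.
Echo's first-order condition: 237 - q_E - (1/2)(q_I + q_S) = 0.
Solace's first-order condition: 175 - q_S - (1/2)(q_I + q_E) = 0.
Summing all 3 equations gives 575 − 2Q = 0, hence Q = 575/2.
Back-substituting: q_I = (163 − 575/4)/(1/2) = 77/2, q_E = (237 − 575/4)/(1/2) = 373/2, q_S = (175 − 575/4)/(1/2) = 125/2.
Price P = 256 - (1/2)·(575/2) = 449/4.
Solace's profit: (449/4 - 81)·(125/2) - 14 = 1939.1250.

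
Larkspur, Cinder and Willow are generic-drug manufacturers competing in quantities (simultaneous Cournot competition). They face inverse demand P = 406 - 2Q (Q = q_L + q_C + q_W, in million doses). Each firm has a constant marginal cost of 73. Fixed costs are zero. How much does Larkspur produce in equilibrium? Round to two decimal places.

41.63

A representative firm's profit is π_i = q_i(406 - 2Q) - 73q_i.
Setting ∂π_i/∂q_i = 0 with rivals' quantities fixed: 333 - 4q_i - 2·Σ_{j≠i} q_j = 0.
By symmetry each firm produces the same amount; substituting Σ_{j≠i} q_j = 2q_i yields q_i = 333/8.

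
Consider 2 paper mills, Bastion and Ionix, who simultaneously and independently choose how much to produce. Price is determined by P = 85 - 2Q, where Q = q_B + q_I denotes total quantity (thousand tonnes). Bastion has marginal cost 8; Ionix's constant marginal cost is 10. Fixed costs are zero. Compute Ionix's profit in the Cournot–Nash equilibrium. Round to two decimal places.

296.06

Bastion's profit: π_B = (85 - 2Q)q_B - (8q_B). Setting ∂π_B/∂q_B = 0: 77 - 4q_B - 2(q_I) = 0.
Ionix's profit: π_I = (85 - 2Q)q_I - (10q_I). Setting ∂π_I/∂q_I = 0: 75 - 4q_I - 2(q_B) = 0.
So q_B = (77 - 2q_I)/4 and q_I = (75 - 2q_B)/4.
Solving the pair: q_B = 79/6, q_I = 73/6.
Price P = 85 - 2·(76/3) = 103/3.
Ionix's profit: (103/3 - 10)·(73/6) = 296.0556.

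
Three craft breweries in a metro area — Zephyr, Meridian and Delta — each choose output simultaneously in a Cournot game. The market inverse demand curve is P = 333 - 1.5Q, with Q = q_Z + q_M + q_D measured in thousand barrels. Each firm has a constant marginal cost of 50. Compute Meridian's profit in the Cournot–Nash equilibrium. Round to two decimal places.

A representative firm's profit is π_i = q_i(333 - 1.5Q) - 50q_i.
Setting ∂π_i/∂q_i = 0 with rivals' quantities fixed: 283 - 3q_i - (3/2)·Σ_{j≠i} q_j = 0.
By symmetry each firm produces the same amount; substituting Σ_{j≠i} q_j = 2q_i yields q_i = 283/6.
Price P = 333 - (3/2)·(283/2) = 483/4.
Meridian's profit: (483/4 - 50)·(283/6) = 3337.0417.

3337.04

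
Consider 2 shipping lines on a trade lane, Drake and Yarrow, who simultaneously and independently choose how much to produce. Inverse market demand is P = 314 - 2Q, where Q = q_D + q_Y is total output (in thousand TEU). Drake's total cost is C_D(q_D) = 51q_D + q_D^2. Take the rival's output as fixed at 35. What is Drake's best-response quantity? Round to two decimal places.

32.17

With the rival's output fixed at 35, Drake's profit is π_D = (314 - 2·35 - 2q_D)q_D - (51q_D + q_D²) = (244 - 2q_D)q_D - (51q_D + q_D²).
∂π_D/∂q_D = 193 - 6q_D = 0, so q_D = 193/6.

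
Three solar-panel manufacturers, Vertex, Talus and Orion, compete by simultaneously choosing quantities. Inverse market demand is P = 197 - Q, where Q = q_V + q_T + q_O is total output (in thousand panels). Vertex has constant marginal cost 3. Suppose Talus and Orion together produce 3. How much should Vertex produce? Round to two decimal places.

95.50

With rivals' combined output fixed at 3, Vertex's profit is π_V = (197 - 3 - q_V)q_V - (3q_V) = (194 - q_V)q_V - (3q_V).
∂π_V/∂q_V = 191 - 2q_V = 0, so q_V = 191/2.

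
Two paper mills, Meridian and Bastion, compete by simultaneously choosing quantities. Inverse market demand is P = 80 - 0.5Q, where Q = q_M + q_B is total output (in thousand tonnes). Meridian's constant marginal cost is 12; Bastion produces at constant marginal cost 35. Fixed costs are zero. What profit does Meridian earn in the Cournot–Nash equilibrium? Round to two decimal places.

1840.22

Meridian's profit: π_M = (80 - 0.5Q)q_M - (12q_M). Setting ∂π_M/∂q_M = 0: 68 - q_M - (1/2)(q_B) = 0.
Bastion's profit: π_B = (80 - 0.5Q)q_B - (35q_B). Setting ∂π_B/∂q_B = 0: 45 - q_B - (1/2)(q_M) = 0.
Best responses: q_M = (68 - (1/2)q_B), q_B = (45 - (1/2)q_M).
Substituting one into the other gives q_M = 182/3 and q_B = 44/3.
Price P = 80 - (1/2)·(226/3) = 127/3.
Meridian's profit: (127/3 - 12)·(182/3) = 1840.2222.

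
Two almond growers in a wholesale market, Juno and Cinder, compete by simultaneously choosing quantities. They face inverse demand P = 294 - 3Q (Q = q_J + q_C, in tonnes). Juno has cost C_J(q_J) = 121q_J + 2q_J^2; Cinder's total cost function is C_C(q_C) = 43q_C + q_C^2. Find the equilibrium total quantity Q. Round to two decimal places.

36.93

Juno's profit: π_J = (294 - 3Q)q_J - (121q_J + 2q_J²). Setting ∂π_J/∂q_J = 0: 173 - 10q_J - 3(q_C) = 0.
Cinder's first-order condition: 251 - 8q_C - 3(q_J) = 0.
So q_J = (173 - 3q_C)/10 and q_C = (251 - 3q_J)/8.
Substituting one into the other gives q_J = 631/71 and q_C = 1991/71.
Total output Q = 631/71 + 1991/71 = 36.9296.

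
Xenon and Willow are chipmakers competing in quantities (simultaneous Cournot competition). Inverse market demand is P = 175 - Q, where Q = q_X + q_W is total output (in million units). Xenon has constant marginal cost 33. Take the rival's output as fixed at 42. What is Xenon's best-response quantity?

With the rival's output fixed at 42, Xenon's profit is π_X = (175 - 42 - q_X)q_X - (33q_X) = (133 - q_X)q_X - (33q_X).
∂π_X/∂q_X = 100 - 2q_X = 0, so q_X = 50.

50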